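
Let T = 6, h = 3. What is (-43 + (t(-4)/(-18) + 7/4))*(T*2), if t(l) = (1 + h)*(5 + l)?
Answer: -1493/3 ≈ -497.67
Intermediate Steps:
t(l) = 20 + 4*l (t(l) = (1 + 3)*(5 + l) = 4*(5 + l) = 20 + 4*l)
(-43 + (t(-4)/(-18) + 7/4))*(T*2) = (-43 + ((20 + 4*(-4))/(-18) + 7/4))*(6*2) = (-43 + ((20 - 16)*(-1/18) + 7*(1/4)))*12 = (-43 + (4*(-1/18) + 7/4))*12 = (-43 + (-2/9 + 7/4))*12 = (-43 + 55/36)*12 = -1493/36*12 = -1493/3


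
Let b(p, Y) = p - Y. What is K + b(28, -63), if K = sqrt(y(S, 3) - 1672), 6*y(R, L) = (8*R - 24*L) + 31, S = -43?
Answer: 91 + I*sqrt(62502)/6 ≈ 91.0 + 41.667*I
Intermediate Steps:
y(R, L) = 31/6 - 4*L + 4*R/3 (y(R, L) = ((8*R - 24*L) + 31)/6 = ((-24*L + 8*R) + 31)/6 = (31 - 24*L + 8*R)/6 = 31/6 - 4*L + 4*R/3)
K = I*sqrt(62502)/6 (K = sqrt((31/6 - 4*3 + (4/3)*(-43)) - 1672) = sqrt((31/6 - 12 - 172/3) - 1672) = sqrt(-385/6 - 1672) = sqrt(-10417/6) = I*sqrt(62502)/6 ≈ 41.667*I)
K + b(28, -63) = I*sqrt(62502)/6 + (28 - 1*(-63)) = I*sqrt(62502)/6 + (28 + 63) = I*sqrt(62502)/6 + 91 = 91 + I*sqrt(62502)/6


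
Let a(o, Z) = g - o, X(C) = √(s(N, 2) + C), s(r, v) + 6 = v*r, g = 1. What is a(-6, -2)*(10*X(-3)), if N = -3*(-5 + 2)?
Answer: 210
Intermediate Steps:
N = 9 (N = -3*(-3) = 9)
s(r, v) = -6 + r*v (s(r, v) = -6 + v*r = -6 + r*v)
X(C) = √(12 + C) (X(C) = √((-6 + 9*2) + C) = √((-6 + 18) + C) = √(12 + C))
a(o, Z) = 1 - o
a(-6, -2)*(10*X(-3)) = (1 - 1*(-6))*(10*√(12 - 3)) = (1 + 6)*(10*√9) = 7*(10*3) = 7*30 = 210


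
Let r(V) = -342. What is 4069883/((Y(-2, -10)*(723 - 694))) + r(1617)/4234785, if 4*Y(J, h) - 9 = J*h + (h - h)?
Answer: 22980105877666/1187151395 ≈ 19357.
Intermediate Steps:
Y(J, h) = 9/4 + J*h/4 (Y(J, h) = 9/4 + (J*h + (h - h))/4 = 9/4 + (J*h + 0)/4 = 9/4 + (J*h)/4 = 9/4 + J*h/4)
4069883/((Y(-2, -10)*(723 - 694))) + r(1617)/4234785 = 4069883/(((9/4 + (1/4)*(-2)*(-10))*(723 - 694))) - 342/4234785 = 4069883/(((9/4 + 5)*29)) - 342*1/4234785 = 4069883/(((29/4)*29)) - 114/1411595 = 4069883/(841/4) - 114/1411595 = 4069883*(4/841) - 114/1411595 = 16279532/841 - 114/1411595 = 22980105877666/1187151395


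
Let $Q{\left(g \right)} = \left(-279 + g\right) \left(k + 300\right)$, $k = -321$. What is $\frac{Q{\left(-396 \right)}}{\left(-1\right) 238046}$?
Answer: $- \frac{14175}{238046} \approx -0.059547$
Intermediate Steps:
$Q{\left(g \right)} = 5859 - 21 g$ ($Q{\left(g \right)} = \left(-279 + g\right) \left(-321 + 300\right) = \left(-279 + g\right) \left(-21\right) = 5859 - 21 g$)
$\frac{Q{\left(-396 \right)}}{\left(-1\right) 238046} = \frac{5859 - -8316}{\left(-1\right) 238046} = \frac{5859 + 8316}{-238046} = 14175 \left(- \frac{1}{238046}\right) = - \frac{14175}{238046}$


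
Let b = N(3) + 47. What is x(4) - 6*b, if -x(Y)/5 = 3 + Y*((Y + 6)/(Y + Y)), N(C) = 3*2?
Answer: -358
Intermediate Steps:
N(C) = 6
x(Y) = -30 - 5*Y/2 (x(Y) = -5*(3 + Y*((Y + 6)/(Y + Y))) = -5*(3 + Y*((6 + Y)/((2*Y)))) = -5*(3 + Y*((6 + Y)*(1/(2*Y)))) = -5*(3 + Y*((6 + Y)/(2*Y))) = -5*(3 + (3 + Y/2)) = -5*(6 + Y/2) = -30 - 5*Y/2)
b = 53 (b = 6 + 47 = 53)
x(4) - 6*b = (-30 - 5/2*4) - 6*53 = (-30 - 10) - 318 = -40 - 318 = -358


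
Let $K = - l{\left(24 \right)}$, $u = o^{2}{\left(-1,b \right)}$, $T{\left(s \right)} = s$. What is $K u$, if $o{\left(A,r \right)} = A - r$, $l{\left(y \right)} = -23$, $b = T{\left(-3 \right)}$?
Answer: $92$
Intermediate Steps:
$b = -3$
$u = 4$ ($u = \left(-1 - -3\right)^{2} = \left(-1 + 3\right)^{2} = 2^{2} = 4$)
$K = 23$ ($K = \left(-1\right) \left(-23\right) = 23$)
$K u = 23 \cdot 4 = 92$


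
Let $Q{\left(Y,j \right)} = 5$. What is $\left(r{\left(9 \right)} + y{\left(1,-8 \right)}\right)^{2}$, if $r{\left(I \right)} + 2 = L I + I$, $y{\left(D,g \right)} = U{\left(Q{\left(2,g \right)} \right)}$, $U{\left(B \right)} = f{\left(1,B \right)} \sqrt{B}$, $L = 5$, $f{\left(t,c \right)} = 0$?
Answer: $2704$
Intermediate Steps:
$U{\left(B \right)} = 0$ ($U{\left(B \right)} = 0 \sqrt{B} = 0$)
$y{\left(D,g \right)} = 0$
$r{\left(I \right)} = -2 + 6 I$ ($r{\left(I \right)} = -2 + \left(5 I + I\right) = -2 + 6 I$)
$\left(r{\left(9 \right)} + y{\left(1,-8 \right)}\right)^{2} = \left(\left(-2 + 6 \cdot 9\right) + 0\right)^{2} = \left(\left(-2 + 54\right) + 0\right)^{2} = \left(52 + 0\right)^{2} = 52^{2} = 2704$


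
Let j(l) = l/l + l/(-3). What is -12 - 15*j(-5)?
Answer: -52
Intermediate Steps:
j(l) = 1 - l/3 (j(l) = 1 + l*(-⅓) = 1 - l/3)
-12 - 15*j(-5) = -12 - 15*(1 - ⅓*(-5)) = -12 - 15*(1 + 5/3) = -12 - 15*8/3 = -12 - 40 = -52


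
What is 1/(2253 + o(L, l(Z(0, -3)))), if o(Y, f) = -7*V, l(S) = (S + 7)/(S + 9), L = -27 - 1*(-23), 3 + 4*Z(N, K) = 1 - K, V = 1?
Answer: 1/2246 ≈ 0.00044524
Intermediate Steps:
Z(N, K) = -½ - K/4 (Z(N, K) = -¾ + (1 - K)/4 = -¾ + (¼ - K/4) = -½ - K/4)
L = -4 (L = -27 + 23 = -4)
l(S) = (7 + S)/(9 + S)
o(Y, f) = -7 (o(Y, f) = -7*1 = -7)
1/(2253 + o(L, l(Z(0, -3)))) = 1/(2253 - 7) = 1/2246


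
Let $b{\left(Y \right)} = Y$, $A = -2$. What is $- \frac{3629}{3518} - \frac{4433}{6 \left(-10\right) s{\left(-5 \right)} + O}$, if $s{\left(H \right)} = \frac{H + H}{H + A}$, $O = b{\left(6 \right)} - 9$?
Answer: $\frac{106913449}{2184678} \approx 48.938$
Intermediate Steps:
$O = -3$ ($O = 6 - 9 = -3$)
$s{\left(H \right)} = \frac{2 H}{-2 + H}$ ($s{\left(H \right)} = \frac{H + H}{H - 2} = \frac{2 H}{-2 + H}$)
$- \frac{3629}{3518} - \frac{4433}{6 \left(-10\right) s{\left(-5 \right)} + O} = - \frac{3629}{3518} - \frac{4433}{6 \left(-10\right) 2 \left(-5\right) \frac{1}{-2 - 5} - 3} = \left(-3629\right) \frac{1}{3518} - \frac{4433}{- 60 \cdot 2 \left(-5\right) \frac{1}{-7} - 3} = - \frac{3629}{3518} - \frac{4433}{- 60 \cdot 2 \left(-5\right) \left(- \frac{1}{7}\right) - 3} = - \frac{3629}{3518} - \frac{4433}{\left(-60\right) \frac{10}{7} - 3} = - \frac{3629}{3518} - \frac{4433}{- \frac{600}{7} - 3} = - \frac{3629}{3518} - \frac{4433}{- \frac{621}{7}} = - \frac{3629}{3518} - - \frac{31031}{621} = - \frac{3629}{3518} + \frac{31031}{621} = \frac{106913449}{2184678}$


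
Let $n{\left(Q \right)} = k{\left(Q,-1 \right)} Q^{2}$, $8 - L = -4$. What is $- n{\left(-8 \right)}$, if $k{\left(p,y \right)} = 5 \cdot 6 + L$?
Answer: $-2688$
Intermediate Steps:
$L = 12$ ($L = 8 - -4 = 8 + 4 = 12$)
$k{\left(p,y \right)} = 42$ ($k{\left(p,y \right)} = 5 \cdot 6 + 12 = 30 + 12 = 42$)
$n{\left(Q \right)} = 42 Q^{2}$
$- n{\left(-8 \right)} = - 42 \left(-8\right)^{2} = - 42 \cdot 64 = \left(-1\right) 2688 = -2688$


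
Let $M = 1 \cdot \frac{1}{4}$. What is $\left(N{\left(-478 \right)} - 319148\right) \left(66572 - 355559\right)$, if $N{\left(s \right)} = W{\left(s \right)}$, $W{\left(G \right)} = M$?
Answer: $\frac{368918203317}{4} \approx 9.223 \cdot 10^{10}$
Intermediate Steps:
$M = \frac{1}{4}$ ($M = 1 \cdot \frac{1}{4} = \frac{1}{4} \approx 0.25$)
$W{\left(G \right)} = \frac{1}{4}$
$N{\left(s \right)} = \frac{1}{4}$
$\left(N{\left(-478 \right)} - 319148\right) \left(66572 - 355559\right) = \left(\frac{1}{4} - 319148\right) \left(66572 - 355559\right) = \left(- \frac{1276591}{4}\right) \left(-288987\right) = \frac{368918203317}{4}$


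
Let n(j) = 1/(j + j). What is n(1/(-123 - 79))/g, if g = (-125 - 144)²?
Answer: -101/72361 ≈ -0.0013958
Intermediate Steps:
g = 72361 (g = (-269)² = 72361)
n(j) = 1/(2*j)
n(1/(-123 - 79))/g = (1/(2*(1/(-123 - 79))))/72361 = (1/(2*(1/(-202))))*(1/72361) = (1/(2*(-1/202)))*(1/72361) = ((½)*(-202))*(1/72361) = -101*1/72361 = -101/72361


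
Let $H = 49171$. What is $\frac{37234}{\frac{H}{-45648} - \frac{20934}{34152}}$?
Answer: $- \frac{2418612810336}{109786801} \approx -22030.0$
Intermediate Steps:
$\frac{37234}{\frac{H}{-45648} - \frac{20934}{34152}} = \frac{37234}{\frac{49171}{-45648} - \frac{20934}{34152}} = \frac{37234}{49171 \left(- \frac{1}{45648}\right) - \frac{3489}{5692}} = \frac{37234}{- \frac{49171}{45648} - \frac{3489}{5692}} = \frac{37234}{- \frac{109786801}{64957104}} = 37234 \left(- \frac{64957104}{109786801}\right) = - \frac{2418612810336}{109786801}$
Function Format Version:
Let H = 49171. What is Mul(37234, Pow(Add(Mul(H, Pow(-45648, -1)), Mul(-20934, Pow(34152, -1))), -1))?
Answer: Rational(-2418612810336, 109786801) ≈ -22030.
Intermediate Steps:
Mul(37234, Pow(Add(Mul(H, Pow(-45648, -1)), Mul(-20934, Pow(34152, -1))), -1)) = Mul(37234, Pow(Add(Mul(49171, Pow(-45648, -1)), Mul(-20934, Pow(34152, -1))), -1)) = Mul(37234, Pow(Add(Mul(49171, Rational(-1, 45648)), Mul(-20934, Rational(1, 34152))), -1)) = Mul(37234, Pow(Add(Rational(-49171, 45648), Rational(-3489, 5692)), -1)) = Mul(37234, Pow(Rational(-109786801, 64957104), -1)) = Mul(37234, Rational(-64957104, 109786801)) = Rational(-2418612810336, 109786801)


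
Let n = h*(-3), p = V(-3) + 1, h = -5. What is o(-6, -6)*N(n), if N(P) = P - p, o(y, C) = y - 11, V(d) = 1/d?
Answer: -731/3 ≈ -243.67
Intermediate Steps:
o(y, C) = -11 + y
p = ⅔ (p = 1/(-3) + 1 = -⅓ + 1 = ⅔ ≈ 0.66667)
n = 15 (n = -5*(-3) = 15)
N(P) = -⅔ + P (N(P) = P - 1*⅔ = P - ⅔ = -⅔ + P)
o(-6, -6)*N(n) = (-11 - 6)*(-⅔ + 15) = -17*43/3 = -731/3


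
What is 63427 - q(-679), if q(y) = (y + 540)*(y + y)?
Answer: -125335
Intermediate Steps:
q(y) = 2*y*(540 + y) (q(y) = (540 + y)*(2*y) = 2*y*(540 + y))
63427 - q(-679) = 63427 - 2*(-679)*(540 - 679) = 63427 - 2*(-679)*(-139) = 63427 - 1*188762 = 63427 - 188762 = -125335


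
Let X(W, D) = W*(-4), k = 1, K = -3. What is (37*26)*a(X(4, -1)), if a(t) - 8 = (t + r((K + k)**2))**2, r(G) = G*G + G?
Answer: 23088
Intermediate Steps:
r(G) = G + G**2 (r(G) = G**2 + G = G + G**2)
X(W, D) = -4*W
a(t) = 8 + (20 + t)**2 (a(t) = 8 + (t + (-3 + 1)**2*(1 + (-3 + 1)**2))**2 = 8 + (t + (-2)**2*(1 + (-2)**2))**2 = 8 + (t + 4*(1 + 4))**2 = 8 + (t + 4*5)**2 = 8 + (t + 20)**2 = 8 + (20 + t)**2)
(37*26)*a(X(4, -1)) = (37*26)*(8 + (20 - 4*4)**2) = 962*(8 + (20 - 16)**2) = 962*(8 + 4**2) = 962*(8 + 16) = 962*24 = 23088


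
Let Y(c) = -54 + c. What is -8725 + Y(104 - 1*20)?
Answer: -8695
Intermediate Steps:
-8725 + Y(104 - 1*20) = -8725 + (-54 + (104 - 1*20)) = -8725 + (-54 + (104 - 20)) = -8725 + (-54 + 84) = -8725 + 30 = -8695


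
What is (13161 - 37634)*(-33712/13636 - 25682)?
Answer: 306116555874/487 ≈ 6.2858e+8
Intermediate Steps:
(13161 - 37634)*(-33712/13636 - 25682) = -24473*(-33712*1/13636 - 25682) = -24473*(-1204/487 - 25682) = -24473*(-12508338/487) = 306116555874/487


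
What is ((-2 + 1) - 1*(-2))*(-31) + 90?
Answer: 59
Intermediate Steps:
((-2 + 1) - 1*(-2))*(-31) + 90 = (-1 + 2)*(-31) + 90 = 1*(-31) + 90 = -31 + 90 = 59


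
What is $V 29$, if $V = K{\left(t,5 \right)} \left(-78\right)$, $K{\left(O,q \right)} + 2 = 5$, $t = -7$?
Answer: $-6786$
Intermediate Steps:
$K{\left(O,q \right)} = 3$ ($K{\left(O,q \right)} = -2 + 5 = 3$)
$V = -234$ ($V = 3 \left(-78\right) = -234$)
$V 29 = \left(-234\right) 29 = -6786$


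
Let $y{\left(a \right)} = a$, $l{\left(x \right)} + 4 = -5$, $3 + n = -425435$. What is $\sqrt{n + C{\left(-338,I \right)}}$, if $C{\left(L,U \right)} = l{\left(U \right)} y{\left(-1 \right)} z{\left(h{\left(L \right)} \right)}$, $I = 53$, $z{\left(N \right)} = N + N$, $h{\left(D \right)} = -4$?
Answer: $i \sqrt{425510} \approx 652.31 i$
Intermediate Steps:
$n = -425438$ ($n = -3 - 425435 = -425438$)
$l{\left(x \right)} = -9$ ($l{\left(x \right)} = -4 - 5 = -9$)
$z{\left(N \right)} = 2 N$
$C{\left(L,U \right)} = -72$ ($C{\left(L,U \right)} = \left(-9\right) \left(-1\right) 2 \left(-4\right) = 9 \left(-8\right) = -72$)
$\sqrt{n + C{\left(-338,I \right)}} = \sqrt{-425438 - 72} = \sqrt{-425510} = i \sqrt{425510}$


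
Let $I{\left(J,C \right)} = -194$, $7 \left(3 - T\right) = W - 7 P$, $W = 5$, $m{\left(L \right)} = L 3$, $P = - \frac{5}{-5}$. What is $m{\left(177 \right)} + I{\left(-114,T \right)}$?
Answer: $337$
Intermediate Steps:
$P = 1$ ($P = \left(-5\right) \left(- \frac{1}{5}\right) = 1$)
$m{\left(L \right)} = 3 L$
$T = \frac{23}{7}$ ($T = 3 - \frac{5 - 7}{7} = 3 - - \frac{2}{7} = 3 + \frac{2}{7} = \frac{23}{7} \approx 3.2857$)
$m{\left(177 \right)} + I{\left(-114,T \right)} = 3 \cdot 177 - 194 = 531 - 194 = 337$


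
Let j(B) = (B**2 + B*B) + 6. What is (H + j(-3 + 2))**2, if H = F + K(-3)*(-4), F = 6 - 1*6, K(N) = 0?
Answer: 64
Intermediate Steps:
F = 0 (F = 6 - 6 = 0)
j(B) = 6 + 2*B**2 (j(B) = (B**2 + B**2) + 6 = 2*B**2 + 6 = 6 + 2*B**2)
H = 0 (H = 0 + 0*(-4) = 0 + 0 = 0)
(H + j(-3 + 2))**2 = (0 + (6 + 2*(-3 + 2)**2))**2 = (0 + (6 + 2*(-1)**2))**2 = (0 + (6 + 2*1))**2 = (0 + (6 + 2))**2 = (0 + 8)**2 = 8**2 = 64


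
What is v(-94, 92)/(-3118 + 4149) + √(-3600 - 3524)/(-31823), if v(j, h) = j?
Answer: -94/1031 - 2*I*√1781/31823 ≈ -0.091174 - 0.0026523*I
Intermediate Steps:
v(-94, 92)/(-3118 + 4149) + √(-3600 - 3524)/(-31823) = -94/(-3118 + 4149) + √(-3600 - 3524)/(-31823) = -94/1031 + √(-7124)*(-1/31823) = -94*1/1031 + (2*I*√1781)*(-1/31823) = -94/1031 - 2*I*√1781/31823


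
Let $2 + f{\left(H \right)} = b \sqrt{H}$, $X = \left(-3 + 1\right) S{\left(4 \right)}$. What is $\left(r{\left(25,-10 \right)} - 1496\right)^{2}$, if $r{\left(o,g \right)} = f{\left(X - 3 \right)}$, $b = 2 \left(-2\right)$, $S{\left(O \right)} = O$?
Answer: $2243828 + 11984 i \sqrt{11} \approx 2.2438 \cdot 10^{6} + 39746.0 i$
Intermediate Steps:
$X = -8$ ($X = \left(-3 + 1\right) 4 = \left(-2\right) 4 = -8$)
$b = -4$
$f{\left(H \right)} = -2 - 4 \sqrt{H}$
$r{\left(o,g \right)} = -2 - 4 i \sqrt{11}$ ($r{\left(o,g \right)} = -2 - 4 \sqrt{-8 - 3} = -2 - 4 \sqrt{-11} = -2 - 4 i \sqrt{11}$)
$\left(r{\left(25,-10 \right)} - 1496\right)^{2} = \left(\left(-2 - 4 i \sqrt{11}\right) - 1496\right)^{2} = \left(-1498 - 4 i \sqrt{11}\right)^{2}$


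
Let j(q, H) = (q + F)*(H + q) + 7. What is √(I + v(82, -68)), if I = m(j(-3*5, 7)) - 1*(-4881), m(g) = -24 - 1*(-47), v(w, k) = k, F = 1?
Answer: 2*√1209 ≈ 69.541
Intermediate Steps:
j(q, H) = 7 + (1 + q)*(H + q) (j(q, H) = (q + 1)*(H + q) + 7 = (1 + q)*(H + q) + 7 = 7 + (1 + q)*(H + q))
m(g) = 23 (m(g) = -24 + 47 = 23)
I = 4904 (I = 23 - 1*(-4881) = 23 + 4881 = 4904)
√(I + v(82, -68)) = √(4904 - 68) = √4836 = 2*√1209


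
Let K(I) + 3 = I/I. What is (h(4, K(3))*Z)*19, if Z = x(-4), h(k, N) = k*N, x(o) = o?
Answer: 608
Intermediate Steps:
K(I) = -2 (K(I) = -3 + I/I = -3 + 1 = -2)
h(k, N) = N*k
Z = -4
(h(4, K(3))*Z)*19 = (-2*4*(-4))*19 = -8*(-4)*19 = 32*19 = 608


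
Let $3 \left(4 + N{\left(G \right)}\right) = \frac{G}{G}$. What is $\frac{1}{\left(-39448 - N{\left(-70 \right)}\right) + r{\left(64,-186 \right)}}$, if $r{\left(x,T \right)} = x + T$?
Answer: $- \frac{3}{118699} \approx -2.5274 \cdot 10^{-5}$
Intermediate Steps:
$N{\left(G \right)} = - \frac{11}{3}$ ($N{\left(G \right)} = -4 + \frac{G \frac{1}{G}}{3} = -4 + \frac{1}{3} \cdot 1 = -4 + \frac{1}{3} = - \frac{11}{3}$)
$r{\left(x,T \right)} = T + x$
$\frac{1}{\left(-39448 - N{\left(-70 \right)}\right) + r{\left(64,-186 \right)}} = \frac{1}{\left(-39448 - - \frac{11}{3}\right) + \left(-186 + 64\right)} = \frac{1}{\left(-39448 + \frac{11}{3}\right) - 122} = \frac{1}{- \frac{118333}{3} - 122} = \frac{1}{- \frac{118699}{3}} = - \frac{3}{118699}$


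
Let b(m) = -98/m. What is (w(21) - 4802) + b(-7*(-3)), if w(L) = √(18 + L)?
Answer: -14420/3 + √39 ≈ -4800.4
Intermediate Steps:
(w(21) - 4802) + b(-7*(-3)) = (√(18 + 21) - 4802) - 98/((-7*(-3))) = (√39 - 4802) - 98/21 = (-4802 + √39) - 98*1/21 = (-4802 + √39) - 14/3 = -14420/3 + √39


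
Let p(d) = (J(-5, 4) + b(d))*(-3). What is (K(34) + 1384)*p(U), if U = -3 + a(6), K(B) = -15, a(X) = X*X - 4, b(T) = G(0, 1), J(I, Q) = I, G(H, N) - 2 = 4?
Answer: -4107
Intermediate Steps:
G(H, N) = 6 (G(H, N) = 2 + 4 = 6)
b(T) = 6
a(X) = -4 + X**2 (a(X) = X**2 - 4 = -4 + X**2)
U = 29 (U = -3 + (-4 + 6**2) = -3 + (-4 + 36) = -3 + 32 = 29)
p(d) = -3 (p(d) = (-5 + 6)*(-3) = 1*(-3) = -3)
(K(34) + 1384)*p(U) = (-15 + 1384)*(-3) = 1369*(-3) = -4107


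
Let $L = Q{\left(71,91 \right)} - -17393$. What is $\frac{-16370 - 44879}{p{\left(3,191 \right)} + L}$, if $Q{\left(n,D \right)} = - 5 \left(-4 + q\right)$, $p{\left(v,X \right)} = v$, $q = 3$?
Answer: $- \frac{61249}{17401} \approx -3.5199$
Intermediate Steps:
$Q{\left(n,D \right)} = 5$ ($Q{\left(n,D \right)} = - 5 \left(-4 + 3\right) = \left(-5\right) \left(-1\right) = 5$)
$L = 17398$ ($L = 5 - -17393 = 5 + 17393 = 17398$)
$\frac{-16370 - 44879}{p{\left(3,191 \right)} + L} = \frac{-16370 - 44879}{3 + 17398} = - \frac{61249}{17401}$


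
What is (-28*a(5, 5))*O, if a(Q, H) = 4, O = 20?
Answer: -2240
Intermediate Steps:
(-28*a(5, 5))*O = -28*4*20 = -112*20 = -2240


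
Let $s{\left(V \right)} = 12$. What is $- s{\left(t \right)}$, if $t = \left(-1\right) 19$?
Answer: $-12$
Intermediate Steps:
$t = -19$
$- s{\left(t \right)} = \left(-1\right) 12 = -12$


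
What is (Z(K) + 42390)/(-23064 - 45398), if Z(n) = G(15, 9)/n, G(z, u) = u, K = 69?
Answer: -974973/1574626 ≈ -0.61918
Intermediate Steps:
Z(n) = 9/n
(Z(K) + 42390)/(-23064 - 45398) = (9/69 + 42390)/(-23064 - 45398) = (9*(1/69) + 42390)/(-68462) = (3/23 + 42390)*(-1/68462) = (974973/23)*(-1/68462) = -974973/1574626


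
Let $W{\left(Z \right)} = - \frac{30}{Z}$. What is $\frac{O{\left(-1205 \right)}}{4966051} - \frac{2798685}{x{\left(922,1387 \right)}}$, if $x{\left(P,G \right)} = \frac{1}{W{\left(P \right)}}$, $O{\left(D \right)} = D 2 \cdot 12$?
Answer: $\frac{208476173311905}{2289349511} \approx 91064.0$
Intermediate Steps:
$O{\left(D \right)} = 24 D$ ($O{\left(D \right)} = 2 D 12 = 24 D$)
$x{\left(P,G \right)} = - \frac{P}{30}$ ($x{\left(P,G \right)} = \frac{1}{\left(-30\right) \frac{1}{P}} = - \frac{P}{30}$)
$\frac{O{\left(-1205 \right)}}{4966051} - \frac{2798685}{x{\left(922,1387 \right)}} = \frac{24 \left(-1205\right)}{4966051} - \frac{2798685}{\left(- \frac{1}{30}\right) 922} = \left(-28920\right) \frac{1}{4966051} - \frac{2798685}{- \frac{461}{15}} = - \frac{28920}{4966051} - - \frac{41980275}{461} = - \frac{28920}{4966051} + \frac{41980275}{461} = \frac{208476173311905}{2289349511}$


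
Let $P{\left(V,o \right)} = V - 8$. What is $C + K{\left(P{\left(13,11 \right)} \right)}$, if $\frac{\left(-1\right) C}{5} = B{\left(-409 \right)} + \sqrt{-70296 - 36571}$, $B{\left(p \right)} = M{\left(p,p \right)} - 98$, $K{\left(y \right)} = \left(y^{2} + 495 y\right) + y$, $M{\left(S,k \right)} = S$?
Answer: $5040 - 5 i \sqrt{106867} \approx 5040.0 - 1634.5 i$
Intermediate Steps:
$P{\left(V,o \right)} = -8 + V$ ($P{\left(V,o \right)} = V - 8 = -8 + V$)
$K{\left(y \right)} = y^{2} + 496 y$
$B{\left(p \right)} = -98 + p$ ($B{\left(p \right)} = p - 98 = -98 + p$)
$C = 2535 - 5 i \sqrt{106867}$ ($C = - 5 \left(\left(-98 - 409\right) + \sqrt{-70296 - 36571}\right) = - 5 \left(-507 + \sqrt{-106867}\right) = - 5 \left(-507 + i \sqrt{106867}\right) = 2535 - 5 i \sqrt{106867} \approx 2535.0 - 1634.5 i$)
$C + K{\left(P{\left(13,11 \right)} \right)} = \left(2535 - 5 i \sqrt{106867}\right) + \left(-8 + 13\right) \left(496 + \left(-8 + 13\right)\right) = \left(2535 - 5 i \sqrt{106867}\right) + 5 \left(496 + 5\right) = \left(2535 - 5 i \sqrt{106867}\right) + 5 \cdot 501 = \left(2535 - 5 i \sqrt{106867}\right) + 2505 = 5040 - 5 i \sqrt{106867}$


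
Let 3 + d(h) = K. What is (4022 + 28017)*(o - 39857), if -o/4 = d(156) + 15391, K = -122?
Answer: -3233407919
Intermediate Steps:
d(h) = -125 (d(h) = -3 - 122 = -125)
o = -61064 (o = -4*(-125 + 15391) = -4*15266 = -61064)
(4022 + 28017)*(o - 39857) = (4022 + 28017)*(-61064 - 39857) = 32039*(-100921) = -3233407919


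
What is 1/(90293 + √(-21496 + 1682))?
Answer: 90293/8152845663 - I*√19814/8152845663 ≈ 1.1075e-5 - 1.7265e-8*I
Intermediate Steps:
1/(90293 + √(-21496 + 1682)) = 1/(90293 + √(-19814)) = 1/(90293 + I*√19814)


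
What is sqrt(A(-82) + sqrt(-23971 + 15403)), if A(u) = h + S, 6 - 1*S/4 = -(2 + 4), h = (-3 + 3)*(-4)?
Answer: sqrt(48 + 6*I*sqrt(238)) ≈ 8.7255 + 5.3042*I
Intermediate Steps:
h = 0 (h = 0*(-4) = 0)
S = 48 (S = 24 - (-4)*(2 + 4) = 24 - (-4)*6 = 24 - 4*(-6) = 24 + 24 = 48)
A(u) = 48 (A(u) = 0 + 48 = 48)
sqrt(A(-82) + sqrt(-23971 + 15403)) = sqrt(48 + sqrt(-23971 + 15403)) = sqrt(48 + sqrt(-8568)) = sqrt(48 + 6*I*sqrt(238))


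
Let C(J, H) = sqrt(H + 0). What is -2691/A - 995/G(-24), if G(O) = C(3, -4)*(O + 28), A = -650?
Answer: 207/50 + 995*I/8 ≈ 4.14 + 124.38*I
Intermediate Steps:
C(J, H) = sqrt(H)
G(O) = 2*I*(28 + O) (G(O) = sqrt(-4)*(O + 28) = (2*I)*(28 + O) = 2*I*(28 + O))
-2691/A - 995/G(-24) = -2691/(-650) - 995*(-I/(2*(28 - 24))) = -2691*(-1/650) - 995*(-I/8) = 207/50 - 995*(-I/8) = 207/50 - (-995)*I/8 = 207/50 + 995*I/8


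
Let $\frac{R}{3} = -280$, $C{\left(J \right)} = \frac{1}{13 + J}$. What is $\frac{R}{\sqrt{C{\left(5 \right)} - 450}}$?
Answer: $\frac{360 i \sqrt{16198}}{1157} \approx 39.6 i$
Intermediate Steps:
$R = -840$ ($R = 3 \left(-280\right) = -840$)
$\frac{R}{\sqrt{C{\left(5 \right)} - 450}} = - \frac{840}{\sqrt{\frac{1}{13 + 5} - 450}} = - \frac{840}{\sqrt{\frac{1}{18} - 450}} = - \frac{840}{\sqrt{- \frac{8099}{18}}} = - \frac{840}{\frac{1}{6} i \sqrt{16198}} = - 840 \left(- \frac{3 i \sqrt{16198}}{8099}\right) = \frac{360 i \sqrt{16198}}{1157}$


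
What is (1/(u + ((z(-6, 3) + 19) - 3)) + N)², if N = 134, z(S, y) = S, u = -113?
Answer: 190467601/10609 ≈ 17953.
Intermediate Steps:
(1/(u + ((z(-6, 3) + 19) - 3)) + N)² = (1/(-113 + ((-6 + 19) - 3)) + 134)² = (1/(-113 + (13 - 3)) + 134)² = (1/(-113 + 10) + 134)² = (1/(-103) + 134)² = (-1/103 + 134)² = (13801/103)² = 190467601/10609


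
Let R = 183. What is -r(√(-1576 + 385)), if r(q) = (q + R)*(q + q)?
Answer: 2382 - 366*I*√1191 ≈ 2382.0 - 12631.0*I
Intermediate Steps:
r(q) = 2*q*(183 + q) (r(q) = (q + 183)*(q + q) = (183 + q)*(2*q) = 2*q*(183 + q))
-r(√(-1576 + 385)) = -2*√(-1576 + 385)*(183 + √(-1576 + 385)) = -2*√(-1191)*(183 + √(-1191)) = -2*I*√1191*(183 + I*√1191)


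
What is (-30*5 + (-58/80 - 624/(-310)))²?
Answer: 34004466409/1537600 ≈ 22115.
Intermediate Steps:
(-30*5 + (-58/80 - 624/(-310)))² = (-150 + (-58*1/80 - 624*(-1/310)))² = (-150 + (-29/40 + 312/155))² = (-150 + 1597/1240)² = (-184403/1240)² = 34004466409/1537600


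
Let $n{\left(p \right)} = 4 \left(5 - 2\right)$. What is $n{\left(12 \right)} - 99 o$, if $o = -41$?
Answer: $4071$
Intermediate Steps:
$n{\left(p \right)} = 12$ ($n{\left(p \right)} = 4 \cdot 3 = 12$)
$n{\left(12 \right)} - 99 o = 12 - -4059 = 12 + 4059 = 4071$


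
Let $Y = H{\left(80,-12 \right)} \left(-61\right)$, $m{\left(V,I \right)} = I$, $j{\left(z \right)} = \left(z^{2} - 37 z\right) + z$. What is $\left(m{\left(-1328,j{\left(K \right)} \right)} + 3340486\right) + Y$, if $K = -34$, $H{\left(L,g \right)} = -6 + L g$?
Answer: $3401792$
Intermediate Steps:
$j{\left(z \right)} = z^{2} - 36 z$
$Y = 58926$ ($Y = \left(-6 + 80 \left(-12\right)\right) \left(-61\right) = \left(-6 - 960\right) \left(-61\right) = \left(-966\right) \left(-61\right) = 58926$)
$\left(m{\left(-1328,j{\left(K \right)} \right)} + 3340486\right) + Y = \left(- 34 \left(-36 - 34\right) + 3340486\right) + 58926 = \left(\left(-34\right) \left(-70\right) + 3340486\right) + 58926 = \left(2380 + 3340486\right) + 58926 = 3342866 + 58926 = 3401792$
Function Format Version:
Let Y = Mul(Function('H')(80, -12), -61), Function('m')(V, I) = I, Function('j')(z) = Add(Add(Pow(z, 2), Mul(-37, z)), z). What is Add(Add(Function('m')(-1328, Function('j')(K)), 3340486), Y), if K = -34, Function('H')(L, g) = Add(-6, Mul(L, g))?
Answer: 3401792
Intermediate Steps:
Function('j')(z) = Add(Pow(z, 2), Mul(-36, z))
Y = 58926 (Y = Mul(Add(-6, Mul(80, -12)), -61) = Mul(Add(-6, -960), -61) = Mul(-966, -61) = 58926)
Add(Add(Function('m')(-1328, Function('j')(K)), 3340486), Y) = Add(Add(Mul(-34, Add(-36, -34)), 3340486), 58926) = Add(Add(Mul(-34, -70), 3340486), 58926) = Add(Add(2380, 3340486), 58926) = Add(3342866, 58926) = 3401792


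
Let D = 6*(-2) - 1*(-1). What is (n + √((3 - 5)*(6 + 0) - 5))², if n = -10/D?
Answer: -1957/121 + 20*I*√17/11 ≈ -16.174 + 7.4966*I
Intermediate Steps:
D = -11 (D = -12 + 1 = -11)
n = 10/11 (n = -10/(-11) = -10*(-1/11) = 10/11 ≈ 0.90909)
(n + √((3 - 5)*(6 + 0) - 5))² = (10/11 + √((3 - 5)*(6 + 0) - 5))² = (10/11 + √(-2*6 - 5))² = (10/11 + √(-12 - 5))² = (10/11 + √(-17))² = (10/11 + I*√17)²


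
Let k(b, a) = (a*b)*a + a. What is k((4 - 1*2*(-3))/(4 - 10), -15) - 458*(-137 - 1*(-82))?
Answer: 24800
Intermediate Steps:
k(b, a) = a + b*a**2 (k(b, a) = b*a**2 + a = a + b*a**2)
k((4 - 1*2*(-3))/(4 - 10), -15) - 458*(-137 - 1*(-82)) = -15*(1 - 15*(4 - 1*2*(-3))/(4 - 10)) - 458*(-137 - 1*(-82)) = -15*(1 - 15*(4 - 2*(-3))/(-6)) - 458*(-137 + 82) = -15*(1 - 15*(4 + 6)*(-1)/6) - 458*(-55) = -15*(1 - 150*(-1)/6) + 25190 = -15*(1 - 15*(-5/3)) + 25190 = -15*(1 + 25) + 25190 = -15*26 + 25190 = -390 + 25190 = 24800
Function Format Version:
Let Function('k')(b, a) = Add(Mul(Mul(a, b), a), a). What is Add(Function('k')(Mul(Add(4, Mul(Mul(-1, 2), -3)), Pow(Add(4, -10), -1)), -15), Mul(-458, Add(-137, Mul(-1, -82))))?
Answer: 24800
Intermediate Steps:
Function('k')(b, a) = Add(a, Mul(b, Pow(a, 2))) (Function('k')(b, a) = Add(Mul(b, Pow(a, 2)), a) = Add(a, Mul(b, Pow(a, 2))))
Add(Function('k')(Mul(Add(4, Mul(Mul(-1, 2), -3)), Pow(Add(4, -10), -1)), -15), Mul(-458, Add(-137, Mul(-1, -82)))) = Add(Mul(-15, Add(1, Mul(-15, Mul(Add(4, Mul(Mul(-1, 2), -3)), Pow(Add(4, -10), -1))))), Mul(-458, Add(-137, Mul(-1, -82)))) = Add(Mul(-15, Add(1, Mul(-15, Mul(Add(4, Mul(-2, -3)), Pow(-6, -1))))), Mul(-458, Add(-137, 82))) = Add(Mul(-15, Add(1, Mul(-15, Mul(Add(4, 6), Rational(-1, 6))))), Mul(-458, -55)) = Add(Mul(-15, Add(1, Mul(-15, Mul(10, Rational(-1, 6))))), 25190) = Add(Mul(-15, Add(1, Mul(-15, Rational(-5, 3)))), 25190) = Add(Mul(-15, Add(1, 25)), 25190) = Add(Mul(-15, 26), 25190) = Add(-390, 25190) = 24800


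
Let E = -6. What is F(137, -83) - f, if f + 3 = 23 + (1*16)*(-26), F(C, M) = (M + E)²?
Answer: 8317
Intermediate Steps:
F(C, M) = (-6 + M)² (F(C, M) = (M - 6)² = (-6 + M)²)
f = -396 (f = -3 + (23 + (1*16)*(-26)) = -3 + (23 + 16*(-26)) = -3 + (23 - 416) = -3 - 393 = -396)
F(137, -83) - f = (-6 - 83)² - 1*(-396) = (-89)² + 396 = 7921 + 396 = 8317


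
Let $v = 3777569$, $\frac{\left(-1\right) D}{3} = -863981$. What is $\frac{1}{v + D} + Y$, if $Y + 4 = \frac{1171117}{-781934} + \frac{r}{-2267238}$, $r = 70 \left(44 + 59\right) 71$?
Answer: $- \frac{16157544965648267039}{2823016251361658376} \approx -5.7235$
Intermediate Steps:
$D = 2591943$ ($D = \left(-3\right) \left(-863981\right) = 2591943$)
$r = 511910$ ($r = 70 \cdot 103 \cdot 71 = 70 \cdot 7313 = 511910$)
$Y = - \frac{5073401355977}{886415239146}$ ($Y = -4 + \left(\frac{1171117}{-781934} + \frac{511910}{-2267238}\right) = -4 + \left(1171117 \left(- \frac{1}{781934}\right) + 511910 \left(- \frac{1}{2267238}\right)\right) = -4 - \frac{1527740399393}{886415239146} = - \frac{5073401355977}{886415239146} \approx -5.7235$)
$\frac{1}{v + D} + Y = \frac{1}{3777569 + 2591943} - \frac{5073401355977}{886415239146} = \frac{1}{6369512} - \frac{5073401355977}{886415239146} = - \frac{16157544965648267039}{2823016251361658376}$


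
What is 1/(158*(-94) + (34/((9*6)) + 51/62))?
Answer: -1674/24859817 ≈ -6.7338e-5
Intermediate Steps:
1/(158*(-94) + (34/((9*6)) + 51/62)) = 1/(-14852 + (34/54 + 51*(1/62))) = 1/(-14852 + (34*(1/54) + 51/62)) = 1/(-14852 + (17/27 + 51/62)) = 1/(-14852 + 2431/1674) = 1/(-24859817/1674) = -1674/24859817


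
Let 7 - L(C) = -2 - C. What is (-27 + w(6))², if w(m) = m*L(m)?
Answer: 3969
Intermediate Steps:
L(C) = 9 + C (L(C) = 7 - (-2 - C) = 7 + (2 + C) = 9 + C)
w(m) = m*(9 + m)
(-27 + w(6))² = (-27 + 6*(9 + 6))² = (-27 + 6*15)² = (-27 + 90)² = 63² = 3969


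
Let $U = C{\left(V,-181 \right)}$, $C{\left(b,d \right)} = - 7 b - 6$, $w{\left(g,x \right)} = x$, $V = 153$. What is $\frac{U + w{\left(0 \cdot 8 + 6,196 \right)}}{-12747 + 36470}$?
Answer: $- \frac{881}{23723} \approx -0.037137$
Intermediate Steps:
$C{\left(b,d \right)} = -6 - 7 b$
$U = -1077$ ($U = -6 - 1071 = -1077$)
$\frac{U + w{\left(0 \cdot 8 + 6,196 \right)}}{-12747 + 36470} = \frac{-1077 + 196}{-12747 + 36470} = - \frac{881}{23723}$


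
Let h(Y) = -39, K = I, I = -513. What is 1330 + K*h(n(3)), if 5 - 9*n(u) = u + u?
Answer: 21337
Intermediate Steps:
n(u) = 5/9 - 2*u/9 (n(u) = 5/9 - (u + u)/9 = 5/9 - 2*u/9)
K = -513
1330 + K*h(n(3)) = 1330 - 513*(-39) = 1330 + 20007 = 21337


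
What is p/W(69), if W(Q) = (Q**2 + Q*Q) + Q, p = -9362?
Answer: -9362/9591 ≈ -0.97612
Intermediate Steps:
W(Q) = Q + 2*Q**2 (W(Q) = (Q**2 + Q**2) + Q = 2*Q**2 + Q = Q + 2*Q**2)
p/W(69) = -9362*1/(69*(1 + 2*69)) = -9362*1/(69*(1 + 138)) = -9362/(69*139) = -9362/9591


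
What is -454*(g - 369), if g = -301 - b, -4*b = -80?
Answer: 313260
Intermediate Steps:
b = 20 (b = -¼*(-80) = 20)
g = -321 (g = -301 - 1*20 = -301 - 20 = -321)
-454*(g - 369) = -454*(-321 - 369) = -454*(-690) = 313260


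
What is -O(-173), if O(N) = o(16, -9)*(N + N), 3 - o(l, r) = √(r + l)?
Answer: 1038 - 346*√7 ≈ 122.57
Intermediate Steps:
o(l, r) = 3 - √(l + r) (o(l, r) = 3 - √(r + l) = 3 - √(l + r))
O(N) = 2*N*(3 - √7) (O(N) = (3 - √(16 - 9))*(N + N) = (3 - √7)*(2*N) = 2*N*(3 - √7))
-O(-173) = -2*(-173)*(3 - √7) = -(-1038 + 346*√7) = 1038 - 346*√7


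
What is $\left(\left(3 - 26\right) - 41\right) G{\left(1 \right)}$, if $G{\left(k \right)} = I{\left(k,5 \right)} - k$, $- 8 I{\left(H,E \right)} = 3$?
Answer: $88$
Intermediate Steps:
$I{\left(H,E \right)} = - \frac{3}{8}$ ($I{\left(H,E \right)} = \left(- \frac{1}{8}\right) 3 = - \frac{3}{8}$)
$G{\left(k \right)} = - \frac{3}{8} - k$
$\left(\left(3 - 26\right) - 41\right) G{\left(1 \right)} = \left(\left(3 - 26\right) - 41\right) \left(- \frac{3}{8} - 1\right) = \left(-23 - 41\right) \left(- \frac{11}{8}\right) = \left(-64\right) \left(- \frac{11}{8}\right) = 88$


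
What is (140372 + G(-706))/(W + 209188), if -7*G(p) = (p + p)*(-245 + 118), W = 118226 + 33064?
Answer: 401640/1261673 ≈ 0.31834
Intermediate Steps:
W = 151290
G(p) = 254*p/7 (G(p) = -(p + p)*(-245 + 118)/7 = -2*p*(-127)/7 = -(-254)*p/7 = 254*p/7)
(140372 + G(-706))/(W + 209188) = (140372 + (254/7)*(-706))/(151290 + 209188) = (140372 - 179324/7)/360478 = (803280/7)*(1/360478) = 401640/1261673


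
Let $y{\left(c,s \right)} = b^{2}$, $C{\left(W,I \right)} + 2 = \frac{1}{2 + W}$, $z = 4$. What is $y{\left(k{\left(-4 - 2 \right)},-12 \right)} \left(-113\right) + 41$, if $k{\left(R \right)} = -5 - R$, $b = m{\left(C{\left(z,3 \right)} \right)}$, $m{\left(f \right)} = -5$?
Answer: $-2784$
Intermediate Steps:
$C{\left(W,I \right)} = -2 + \frac{1}{2 + W}$
$b = -5$
$y{\left(c,s \right)} = 25$ ($y{\left(c,s \right)} = \left(-5\right)^{2} = 25$)
$y{\left(k{\left(-4 - 2 \right)},-12 \right)} \left(-113\right) + 41 = 25 \left(-113\right) + 41 = -2825 + 41 = -2784$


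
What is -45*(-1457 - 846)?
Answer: 103635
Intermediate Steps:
-45*(-1457 - 846) = -45*(-2303) = 103635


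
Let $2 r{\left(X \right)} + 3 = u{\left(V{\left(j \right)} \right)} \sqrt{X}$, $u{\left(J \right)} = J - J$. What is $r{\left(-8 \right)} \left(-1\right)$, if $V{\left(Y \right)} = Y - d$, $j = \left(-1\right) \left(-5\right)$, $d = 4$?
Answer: $\frac{3}{2} \approx 1.5$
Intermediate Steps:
$j = 5$
$V{\left(Y \right)} = -4 + Y$ ($V{\left(Y \right)} = Y - 4 = -4 + Y$)
$u{\left(J \right)} = 0$
$r{\left(X \right)} = - \frac{3}{2}$ ($r{\left(X \right)} = - \frac{3}{2} + \frac{0 \sqrt{X}}{2} = - \frac{3}{2} + \frac{1}{2} \cdot 0 = - \frac{3}{2} + 0 = - \frac{3}{2}$)
$r{\left(-8 \right)} \left(-1\right) = \left(- \frac{3}{2}\right) \left(-1\right) = \frac{3}{2}$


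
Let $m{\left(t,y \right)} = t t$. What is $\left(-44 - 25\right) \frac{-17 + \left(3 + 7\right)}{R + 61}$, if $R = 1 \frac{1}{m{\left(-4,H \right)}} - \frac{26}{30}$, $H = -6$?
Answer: $\frac{115920}{14447} \approx 8.0238$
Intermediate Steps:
$m{\left(t,y \right)} = t^{2}$
$R = - \frac{193}{240}$ ($R = 1 \frac{1}{\left(-4\right)^{2}} - \frac{26}{30} = 1 \cdot \frac{1}{16} - \frac{13}{15} = \frac{1}{16} - \frac{13}{15} = - \frac{193}{240} \approx -0.80417$)
$\left(-44 - 25\right) \frac{-17 + \left(3 + 7\right)}{R + 61} = \left(-44 - 25\right) \frac{-17 + \left(3 + 7\right)}{- \frac{193}{240} + 61} = - 69 \frac{-17 + 10}{\frac{14447}{240}} = - 69 \left(\left(-7\right) \frac{240}{14447}\right) = \left(-69\right) \left(- \frac{1680}{14447}\right) = \frac{115920}{14447}$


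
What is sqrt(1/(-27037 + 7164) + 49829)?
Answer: 2*sqrt(4919818088017)/19873 ≈ 223.22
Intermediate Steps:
sqrt(1/(-27037 + 7164) + 49829) = sqrt(1/(-19873) + 49829) = sqrt(-1/19873 + 49829) = sqrt(990251716/19873) = 2*sqrt(4919818088017)/19873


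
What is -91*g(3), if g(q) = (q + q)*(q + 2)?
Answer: -2730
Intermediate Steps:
g(q) = 2*q*(2 + q) (g(q) = (2*q)*(2 + q) = 2*q*(2 + q))
-91*g(3) = -182*3*(2 + 3) = -182*3*5 = -91*30 = -2730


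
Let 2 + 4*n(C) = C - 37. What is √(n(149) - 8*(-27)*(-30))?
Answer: I*√25810/2 ≈ 80.327*I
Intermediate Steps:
n(C) = -39/4 + C/4 (n(C) = -½ + (C - 37)/4 = -½ + (-37 + C)/4 = -½ + (-37/4 + C/4) = -39/4 + C/4)
√(n(149) - 8*(-27)*(-30)) = √((-39/4 + (¼)*149) - 8*(-27)*(-30)) = √((-39/4 + 149/4) + 216*(-30)) = √(55/2 - 6480) = √(-12905/2) = I*√25810/2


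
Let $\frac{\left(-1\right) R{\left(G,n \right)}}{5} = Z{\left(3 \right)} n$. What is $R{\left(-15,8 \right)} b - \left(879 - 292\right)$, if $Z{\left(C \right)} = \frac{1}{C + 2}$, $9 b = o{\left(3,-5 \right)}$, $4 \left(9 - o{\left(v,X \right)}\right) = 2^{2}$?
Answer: $- \frac{5347}{9} \approx -594.11$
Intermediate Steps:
$o{\left(v,X \right)} = 8$ ($o{\left(v,X \right)} = 9 - \frac{2^{2}}{4} = 9 - 1 = 8$)
$b = \frac{8}{9}$ ($b = \frac{1}{9} \cdot 8 = \frac{8}{9} \approx 0.88889$)
$Z{\left(C \right)} = \frac{1}{2 + C}$
$R{\left(G,n \right)} = - n$ ($R{\left(G,n \right)} = - 5 \frac{n}{2 + 3} = - 5 \frac{n}{5} = - n$)
$R{\left(-15,8 \right)} b - \left(879 - 292\right) = \left(-1\right) 8 \cdot \frac{8}{9} - \left(879 - 292\right) = \left(-8\right) \frac{8}{9} - 587 = - \frac{64}{9} - 587 = - \frac{5347}{9}$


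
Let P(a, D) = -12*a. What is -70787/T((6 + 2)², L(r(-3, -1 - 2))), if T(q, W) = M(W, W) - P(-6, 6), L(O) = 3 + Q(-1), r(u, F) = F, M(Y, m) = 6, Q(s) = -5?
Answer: 70787/66 ≈ 1072.5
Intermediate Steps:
L(O) = -2 (L(O) = 3 - 5 = -2)
T(q, W) = -66 (T(q, W) = 6 - (-12)*(-6) = 6 - 1*72 = 6 - 72 = -66)
-70787/T((6 + 2)², L(r(-3, -1 - 2))) = -70787/(-66) = -70787*(-1/66) = 70787/66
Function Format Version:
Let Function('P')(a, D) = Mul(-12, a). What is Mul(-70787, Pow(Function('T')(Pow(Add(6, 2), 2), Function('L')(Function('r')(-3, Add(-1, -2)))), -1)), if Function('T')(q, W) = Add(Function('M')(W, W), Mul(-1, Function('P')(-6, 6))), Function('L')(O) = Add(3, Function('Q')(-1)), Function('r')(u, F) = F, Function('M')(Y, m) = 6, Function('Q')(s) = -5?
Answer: Rational(70787, 66) ≈ 1072.5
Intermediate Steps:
Function('L')(O) = -2 (Function('L')(O) = Add(3, -5) = -2)
Function('T')(q, W) = -66 (Function('T')(q, W) = Add(6, Mul(-1, Mul(-12, -6))) = Add(6, Mul(-1, 72)) = Add(6, -72) = -66)
Mul(-70787, Pow(Function('T')(Pow(Add(6, 2), 2), Function('L')(Function('r')(-3, Add(-1, -2)))), -1)) = Mul(-70787, Pow(-66, -1)) = Mul(-70787, Rational(-1, 66)) = Rational(70787, 66)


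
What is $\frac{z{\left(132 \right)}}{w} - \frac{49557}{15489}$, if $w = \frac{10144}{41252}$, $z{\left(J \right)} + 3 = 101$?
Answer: $\frac{2588108839}{6546684} \approx 395.33$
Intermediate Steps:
$z{\left(J \right)} = 98$ ($z{\left(J \right)} = -3 + 101 = 98$)
$w = \frac{2536}{10313}$ ($w = 10144 \cdot \frac{1}{41252} = \frac{2536}{10313} \approx 0.2459$)
$\frac{z{\left(132 \right)}}{w} - \frac{49557}{15489} = \frac{98}{\frac{2536}{10313}} - \frac{49557}{15489} = 98 \cdot \frac{10313}{2536} - \frac{16519}{5163} = \frac{505337}{1268} - \frac{16519}{5163} = \frac{2588108839}{6546684}$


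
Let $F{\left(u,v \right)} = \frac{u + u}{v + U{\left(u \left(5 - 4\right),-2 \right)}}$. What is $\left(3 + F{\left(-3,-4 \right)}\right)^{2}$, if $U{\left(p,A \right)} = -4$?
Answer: $\frac{225}{16} \approx 14.063$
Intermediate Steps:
$F{\left(u,v \right)} = \frac{2 u}{-4 + v}$ ($F{\left(u,v \right)} = \frac{u + u}{v - 4} = \frac{2 u}{-4 + v}$)
$\left(3 + F{\left(-3,-4 \right)}\right)^{2} = \left(3 + 2 \left(-3\right) \frac{1}{-4 - 4}\right)^{2} = \left(3 + 2 \left(-3\right) \frac{1}{-8}\right)^{2} = \left(3 + 2 \left(-3\right) \left(- \frac{1}{8}\right)\right)^{2} = \left(3 + \frac{3}{4}\right)^{2} = \left(\frac{15}{4}\right)^{2} = \frac{225}{16}$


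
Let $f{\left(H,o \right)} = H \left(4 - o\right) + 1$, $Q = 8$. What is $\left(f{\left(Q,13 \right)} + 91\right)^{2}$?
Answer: $400$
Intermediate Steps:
$f{\left(H,o \right)} = 1 + H \left(4 - o\right)$
$\left(f{\left(Q,13 \right)} + 91\right)^{2} = \left(\left(1 + 4 \cdot 8 - 8 \cdot 13\right) + 91\right)^{2} = \left(\left(1 + 32 - 104\right) + 91\right)^{2} = \left(-71 + 91\right)^{2} = 20^{2} = 400$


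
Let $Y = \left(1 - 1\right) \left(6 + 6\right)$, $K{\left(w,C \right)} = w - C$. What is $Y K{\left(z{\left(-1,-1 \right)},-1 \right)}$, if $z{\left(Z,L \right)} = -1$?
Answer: $0$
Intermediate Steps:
$Y = 0$ ($Y = 0 \cdot 12 = 0$)
$Y K{\left(z{\left(-1,-1 \right)},-1 \right)} = 0 \left(-1 - -1\right) = 0 \left(-1 + 1\right) = 0 \cdot 0 = 0$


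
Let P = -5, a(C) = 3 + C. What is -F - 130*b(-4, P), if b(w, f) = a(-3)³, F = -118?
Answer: 118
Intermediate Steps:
b(w, f) = 0 (b(w, f) = (3 - 3)³ = 0³ = 0)
-F - 130*b(-4, P) = -1*(-118) - 130*0 = 118 + 0 = 118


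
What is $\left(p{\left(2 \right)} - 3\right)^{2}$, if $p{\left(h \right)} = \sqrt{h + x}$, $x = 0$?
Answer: $\left(3 - \sqrt{2}\right)^{2} \approx 2.5147$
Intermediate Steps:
$p{\left(h \right)} = \sqrt{h}$ ($p{\left(h \right)} = \sqrt{h + 0} = \sqrt{h}$)
$\left(p{\left(2 \right)} - 3\right)^{2} = \left(\sqrt{2} - 3\right)^{2} = \left(-3 + \sqrt{2}\right)^{2}$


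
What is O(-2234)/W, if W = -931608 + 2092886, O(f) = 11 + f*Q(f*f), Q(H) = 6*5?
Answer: -67009/1161278 ≈ -0.057703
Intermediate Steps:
Q(H) = 30
O(f) = 11 + 30*f (O(f) = 11 + f*30 = 11 + 30*f)
W = 1161278
O(-2234)/W = (11 + 30*(-2234))/1161278 = (11 - 67020)*(1/1161278) = -67009*1/1161278 = -67009/1161278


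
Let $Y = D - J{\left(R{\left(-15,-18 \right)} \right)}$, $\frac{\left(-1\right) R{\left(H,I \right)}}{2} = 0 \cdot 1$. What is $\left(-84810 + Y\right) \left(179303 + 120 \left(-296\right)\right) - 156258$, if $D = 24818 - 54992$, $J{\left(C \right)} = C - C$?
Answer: $-16532900730$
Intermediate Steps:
$R{\left(H,I \right)} = 0$ ($R{\left(H,I \right)} = - 2 \cdot 0 \cdot 1 = \left(-2\right) 0 = 0$)
$J{\left(C \right)} = 0$
$D = -30174$
$Y = -30174$ ($Y = -30174 - 0 = -30174 + 0 = -30174$)
$\left(-84810 + Y\right) \left(179303 + 120 \left(-296\right)\right) - 156258 = \left(-84810 - 30174\right) \left(179303 + 120 \left(-296\right)\right) - 156258 = - 114984 \left(179303 - 35520\right) - 156258 = \left(-114984\right) 143783 - 156258 = -16532744472 - 156258 = -16532900730$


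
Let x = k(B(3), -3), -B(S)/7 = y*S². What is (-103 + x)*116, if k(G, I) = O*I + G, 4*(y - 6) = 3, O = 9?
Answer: -64409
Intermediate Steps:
y = 27/4 (y = 6 + (¼)*3 = 6 + ¾ = 27/4 ≈ 6.7500)
B(S) = -189*S²/4
k(G, I) = G + 9*I (k(G, I) = 9*I + G = G + 9*I)
x = -1809/4 (x = -189/4*3² + 9*(-3) = -189/4*9 - 27 = -1701/4 - 27 = -1809/4 ≈ -452.25)
(-103 + x)*116 = (-103 - 1809/4)*116 = -2221/4*116 = -64409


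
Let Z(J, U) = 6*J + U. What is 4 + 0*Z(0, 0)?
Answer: 4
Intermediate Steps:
Z(J, U) = U + 6*J
4 + 0*Z(0, 0) = 4 + 0*(0 + 6*0) = 4 + 0*(0 + 0) = 4 + 0*0 = 4 + 0 = 4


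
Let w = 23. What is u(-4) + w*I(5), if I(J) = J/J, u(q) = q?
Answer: 19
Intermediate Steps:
I(J) = 1
u(-4) + w*I(5) = -4 + 23*1 = -4 + 23 = 19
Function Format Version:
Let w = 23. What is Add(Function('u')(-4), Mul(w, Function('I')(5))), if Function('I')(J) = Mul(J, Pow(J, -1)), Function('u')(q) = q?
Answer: 19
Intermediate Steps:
Function('I')(J) = 1
Add(Function('u')(-4), Mul(w, Function('I')(5))) = Add(-4, Mul(23, 1)) = Add(-4, 23) = 19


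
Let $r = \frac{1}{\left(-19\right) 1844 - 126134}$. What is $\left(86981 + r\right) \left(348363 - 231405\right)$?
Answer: $\frac{819801181203351}{80585} \approx 1.0173 \cdot 10^{10}$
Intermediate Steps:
$r = - \frac{1}{161170}$ ($r = \frac{1}{-35036 - 126134} = \frac{1}{-161170} = - \frac{1}{161170} \approx -6.2046 \cdot 10^{-6}$)
$\left(86981 + r\right) \left(348363 - 231405\right) = \left(86981 - \frac{1}{161170}\right) \left(348363 - 231405\right) = \frac{14018727769}{161170} \cdot 116958 = \frac{819801181203351}{80585}$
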